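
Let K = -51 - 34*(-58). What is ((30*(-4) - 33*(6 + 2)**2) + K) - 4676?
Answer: -4987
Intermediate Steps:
K = 1921 (K = -51 + 1972 = 1921)
((30*(-4) - 33*(6 + 2)**2) + K) - 4676 = ((30*(-4) - 33*(6 + 2)**2) + 1921) - 4676 = ((-120 - 33*8**2) + 1921) - 4676 = ((-120 - 33*64) + 1921) - 4676 = ((-120 - 2112) + 1921) - 4676 = (-2232 + 1921) - 4676 = -311 - 4676 = -4987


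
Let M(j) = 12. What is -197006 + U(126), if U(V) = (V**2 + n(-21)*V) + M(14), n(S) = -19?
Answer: -183512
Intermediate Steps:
U(V) = 12 + V**2 - 19*V (U(V) = (V**2 - 19*V) + 12 = 12 + V**2 - 19*V)
-197006 + U(126) = -197006 + (12 + 126**2 - 19*126) = -197006 + (12 + 15876 - 2394) = -197006 + 13494 = -183512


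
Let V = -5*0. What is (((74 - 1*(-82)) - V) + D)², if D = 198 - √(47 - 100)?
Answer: (354 - I*√53)² ≈ 1.2526e+5 - 5154.3*I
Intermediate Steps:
V = 0
D = 198 - I*√53 (D = 198 - √(-53) = 198 - I*√53 ≈ 198.0 - 7.2801*I)
(((74 - 1*(-82)) - V) + D)² = (((74 - 1*(-82)) - 1*0) + (198 - I*√53))² = (((74 + 82) + 0) + (198 - I*√53))² = ((156 + 0) + (198 - I*√53))² = (156 + (198 - I*√53))² = (354 - I*√53)²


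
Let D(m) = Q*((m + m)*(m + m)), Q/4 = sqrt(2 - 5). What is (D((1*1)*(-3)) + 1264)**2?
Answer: 1535488 + 364032*I*sqrt(3) ≈ 1.5355e+6 + 6.3052e+5*I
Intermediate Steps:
Q = 4*I*sqrt(3) (Q = 4*sqrt(2 - 5) = 4*sqrt(-3) = 4*(I*sqrt(3)) = 4*I*sqrt(3) ≈ 6.9282*I)
D(m) = 16*I*sqrt(3)*m**2 (D(m) = (4*I*sqrt(3))*((m + m)*(m + m)) = (4*I*sqrt(3))*((2*m)*(2*m)) = (4*I*sqrt(3))*(4*m**2) = 16*I*sqrt(3)*m**2)
(D((1*1)*(-3)) + 1264)**2 = (16*I*sqrt(3)*((1*1)*(-3))**2 + 1264)**2 = (16*I*sqrt(3)*(1*(-3))**2 + 1264)**2 = (16*I*sqrt(3)*(-3)**2 + 1264)**2 = (16*I*sqrt(3)*9 + 1264)**2 = (144*I*sqrt(3) + 1264)**2 = (1264 + 144*I*sqrt(3))**2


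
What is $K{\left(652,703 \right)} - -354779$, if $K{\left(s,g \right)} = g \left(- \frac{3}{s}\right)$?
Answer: $\frac{231313799}{652} \approx 3.5478 \cdot 10^{5}$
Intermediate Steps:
$K{\left(s,g \right)} = - \frac{3 g}{s}$
$K{\left(652,703 \right)} - -354779 = \left(-3\right) 703 \cdot \frac{1}{652} - -354779 = \left(-3\right) 703 \cdot \frac{1}{652} + 354779 = - \frac{2109}{652} + 354779 = \frac{231313799}{652}$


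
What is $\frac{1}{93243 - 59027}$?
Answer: $\frac{1}{34216} \approx 2.9226 \cdot 10^{-5}$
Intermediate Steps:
$\frac{1}{93243 - 59027} = \frac{1}{34216}$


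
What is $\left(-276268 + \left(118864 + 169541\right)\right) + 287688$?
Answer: $299825$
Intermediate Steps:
$\left(-276268 + \left(118864 + 169541\right)\right) + 287688 = \left(-276268 + 288405\right) + 287688 = 12137 + 287688 = 299825$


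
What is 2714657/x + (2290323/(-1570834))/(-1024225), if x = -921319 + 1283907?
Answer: 2183789209353391987/291681642022023100 ≈ 7.4869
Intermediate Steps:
x = 362588
2714657/x + (2290323/(-1570834))/(-1024225) = 2714657/362588 + (2290323/(-1570834))/(-1024225) = 2714657*(1/362588) + (2290323*(-1/1570834))*(-1/1024225) = 2714657/362588 - 2290323/1570834*(-1/1024225) = 2714657/362588 + 2290323/1608887453650 = 2183789209353391987/291681642022023100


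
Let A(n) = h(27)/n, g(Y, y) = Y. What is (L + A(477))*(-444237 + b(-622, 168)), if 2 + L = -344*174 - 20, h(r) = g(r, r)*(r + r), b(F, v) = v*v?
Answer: 1320164005836/53 ≈ 2.4909e+10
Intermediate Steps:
b(F, v) = v²
h(r) = 2*r² (h(r) = r*(r + r) = r*(2*r) = 2*r²)
L = -59878 (L = -2 + (-344*174 - 20) = -2 + (-59856 - 20) = -2 - 59876 = -59878)
A(n) = 1458/n (A(n) = (2*27²)/n = (2*729)/n = 1458/n)
(L + A(477))*(-444237 + b(-622, 168)) = (-59878 + 1458/477)*(-444237 + 168²) = (-59878 + 1458*(1/477))*(-444237 + 28224) = (-59878 + 162/53)*(-416013) = -3173372/53*(-416013) = 1320164005836/53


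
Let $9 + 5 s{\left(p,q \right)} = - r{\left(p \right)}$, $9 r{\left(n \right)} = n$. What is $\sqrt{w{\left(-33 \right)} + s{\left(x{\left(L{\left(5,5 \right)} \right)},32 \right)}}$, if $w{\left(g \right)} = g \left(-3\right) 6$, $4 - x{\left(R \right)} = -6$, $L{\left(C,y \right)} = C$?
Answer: $\frac{\sqrt{133195}}{15} \approx 24.331$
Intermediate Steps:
$x{\left(R \right)} = 10$ ($x{\left(R \right)} = 4 - -6 = 4 + 6 = 10$)
$r{\left(n \right)} = \frac{n}{9}$
$s{\left(p,q \right)} = - \frac{9}{5} - \frac{p}{45}$ ($s{\left(p,q \right)} = - \frac{9}{5} + \frac{\left(-1\right) \frac{p}{9}}{5} = - \frac{9}{5} + \frac{\left(- \frac{1}{9}\right) p}{5} = - \frac{9}{5} - \frac{p}{45}$)
$w{\left(g \right)} = - 18 g$ ($w{\left(g \right)} = - 3 g 6 = - 18 g$)
$\sqrt{w{\left(-33 \right)} + s{\left(x{\left(L{\left(5,5 \right)} \right)},32 \right)}} = \sqrt{\left(-18\right) \left(-33\right) - \frac{91}{45}} = \sqrt{594 - \frac{91}{45}} = \sqrt{\frac{26639}{45}} = \frac{\sqrt{133195}}{15}$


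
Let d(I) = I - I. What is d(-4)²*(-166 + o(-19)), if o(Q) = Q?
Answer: 0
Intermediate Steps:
d(I) = 0
d(-4)²*(-166 + o(-19)) = 0²*(-166 - 19) = 0*(-185) = 0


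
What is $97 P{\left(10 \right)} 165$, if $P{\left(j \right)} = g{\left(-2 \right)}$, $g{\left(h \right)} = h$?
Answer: $-32010$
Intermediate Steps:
$P{\left(j \right)} = -2$
$97 P{\left(10 \right)} 165 = 97 \left(-2\right) 165 = \left(-194\right) 165 = -32010$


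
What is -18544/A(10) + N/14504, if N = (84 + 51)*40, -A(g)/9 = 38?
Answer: 890819/16317 ≈ 54.595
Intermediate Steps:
A(g) = -342 (A(g) = -9*38 = -342)
N = 5400 (N = 135*40 = 5400)
-18544/A(10) + N/14504 = -18544/(-342) + 5400/14504 = -18544*(-1/342) + 5400*(1/14504) = 488/9 + 675/1813 = 890819/16317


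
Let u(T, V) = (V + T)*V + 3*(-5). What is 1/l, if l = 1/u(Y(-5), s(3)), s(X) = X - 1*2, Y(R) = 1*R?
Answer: -19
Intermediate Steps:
Y(R) = R
s(X) = -2 + X (s(X) = X - 2 = -2 + X)
u(T, V) = -15 + V*(T + V) (u(T, V) = (T + V)*V - 15 = V*(T + V) - 15 = -15 + V*(T + V))
l = -1/19 (l = 1/(-15 + (-2 + 3)² - 5*(-2 + 3)) = 1/(-15 + 1² - 5*1) = 1/(-15 + 1 - 5) = 1/(-19) = -1/19 ≈ -0.052632)
1/l = 1/(-1/19) = -19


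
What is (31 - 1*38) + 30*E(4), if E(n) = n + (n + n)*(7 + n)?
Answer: 2753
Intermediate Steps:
E(n) = n + 2*n*(7 + n) (E(n) = n + (2*n)*(7 + n) = n + 2*n*(7 + n))
(31 - 1*38) + 30*E(4) = (31 - 1*38) + 30*(4*(15 + 2*4)) = (31 - 38) + 30*(4*(15 + 8)) = -7 + 30*(4*23) = -7 + 30*92 = -7 + 2760 = 2753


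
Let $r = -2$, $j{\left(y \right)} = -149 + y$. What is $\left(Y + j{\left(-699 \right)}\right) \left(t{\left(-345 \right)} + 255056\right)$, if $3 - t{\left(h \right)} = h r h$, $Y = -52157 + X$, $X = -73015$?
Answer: $-62141596180$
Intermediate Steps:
$Y = -125172$ ($Y = -52157 - 73015 = -125172$)
$t{\left(h \right)} = 3 + 2 h^{2}$ ($t{\left(h \right)} = 3 - h \left(-2\right) h = 3 - - 2 h h = 3 - - 2 h^{2} = 3 + 2 h^{2}$)
$\left(Y + j{\left(-699 \right)}\right) \left(t{\left(-345 \right)} + 255056\right) = \left(-125172 - 848\right) \left(\left(3 + 2 \left(-345\right)^{2}\right) + 255056\right) = \left(-125172 - 848\right) \left(\left(3 + 2 \cdot 119025\right) + 255056\right) = - 126020 \left(\left(3 + 238050\right) + 255056\right) = - 126020 \left(238053 + 255056\right) = \left(-126020\right) 493109 = -62141596180$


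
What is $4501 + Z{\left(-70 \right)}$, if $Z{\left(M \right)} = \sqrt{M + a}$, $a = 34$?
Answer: $4501 + 6 i \approx 4501.0 + 6.0 i$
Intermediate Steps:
$Z{\left(M \right)} = \sqrt{34 + M}$ ($Z{\left(M \right)} = \sqrt{M + 34} = \sqrt{34 + M}$)
$4501 + Z{\left(-70 \right)} = 4501 + \sqrt{34 - 70} = 4501 + \sqrt{-36} = 4501 + 6 i$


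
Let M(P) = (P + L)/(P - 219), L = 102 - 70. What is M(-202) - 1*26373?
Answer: -11102863/421 ≈ -26373.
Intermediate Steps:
L = 32
M(P) = (32 + P)/(-219 + P) (M(P) = (P + 32)/(P - 219) = (32 + P)/(-219 + P))
M(-202) - 1*26373 = (32 - 202)/(-219 - 202) - 1*26373 = -170/(-421) - 26373 = -1/421*(-170) - 26373 = 170/421 - 26373 = -11102863/421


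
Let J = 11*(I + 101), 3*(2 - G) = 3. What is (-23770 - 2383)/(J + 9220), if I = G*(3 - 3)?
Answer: -26153/10331 ≈ -2.5315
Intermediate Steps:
G = 1 (G = 2 - 1/3*3 = 2 - 1 = 1)
I = 0 (I = 1*(3 - 3) = 1*0 = 0)
J = 1111 (J = 11*(0 + 101) = 11*101 = 1111)
(-23770 - 2383)/(J + 9220) = (-23770 - 2383)/(1111 + 9220) = -26153/10331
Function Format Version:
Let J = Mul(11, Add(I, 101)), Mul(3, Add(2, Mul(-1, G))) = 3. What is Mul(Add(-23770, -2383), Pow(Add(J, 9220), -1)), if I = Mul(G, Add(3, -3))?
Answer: Rational(-26153, 10331) ≈ -2.5315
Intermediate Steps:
G = 1 (G = Add(2, Mul(Rational(-1, 3), 3)) = Add(2, -1) = 1)
I = 0 (I = Mul(1, Add(3, -3)) = Mul(1, 0) = 0)
J = 1111 (J = Mul(11, Add(0, 101)) = Mul(11, 101) = 1111)
Mul(Add(-23770, -2383), Pow(Add(J, 9220), -1)) = Mul(Add(-23770, -2383), Pow(Add(1111, 9220), -1)) = Mul(-26153, Pow(10331, -1)) = Mul(-26153, Rational(1, 10331)) = Rational(-26153, 10331)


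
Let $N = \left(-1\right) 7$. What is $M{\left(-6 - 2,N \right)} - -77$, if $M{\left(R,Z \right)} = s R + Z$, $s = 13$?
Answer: $-34$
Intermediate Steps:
$N = -7$
$M{\left(R,Z \right)} = Z + 13 R$ ($M{\left(R,Z \right)} = 13 R + Z = Z + 13 R$)
$M{\left(-6 - 2,N \right)} - -77 = \left(-7 + 13 \left(-6 - 2\right)\right) - -77 = \left(-7 + 13 \left(-8\right)\right) + 77 = \left(-7 - 104\right) + 77 = -111 + 77 = -34$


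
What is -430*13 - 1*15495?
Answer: -21085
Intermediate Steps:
-430*13 - 1*15495 = -5590 - 15495 = -21085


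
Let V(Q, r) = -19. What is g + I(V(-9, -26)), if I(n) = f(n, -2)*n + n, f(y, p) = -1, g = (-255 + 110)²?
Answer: 21025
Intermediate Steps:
g = 21025 (g = (-145)² = 21025)
I(n) = 0 (I(n) = -n + n = 0)
g + I(V(-9, -26)) = 21025 + 0 = 21025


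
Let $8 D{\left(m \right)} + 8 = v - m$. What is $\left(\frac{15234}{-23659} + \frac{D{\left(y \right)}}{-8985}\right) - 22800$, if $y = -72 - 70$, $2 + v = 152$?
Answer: $- \frac{9693746278769}{425152230} \approx -22801.0$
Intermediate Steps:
$v = 150$ ($v = -2 + 152 = 150$)
$y = -142$ ($y = -72 - 70 = -142$)
$D{\left(m \right)} = \frac{71}{4} - \frac{m}{8}$ ($D{\left(m \right)} = -1 + \frac{150 - m}{8} = -1 - \left(- \frac{75}{4} + \frac{m}{8}\right) = \frac{71}{4} - \frac{m}{8}$)
$\left(\frac{15234}{-23659} + \frac{D{\left(y \right)}}{-8985}\right) - 22800 = \left(\frac{15234}{-23659} + \frac{\frac{71}{4} - - \frac{71}{4}}{-8985}\right) - 22800 = \left(15234 \left(- \frac{1}{23659}\right) + \left(\frac{71}{4} + \frac{71}{4}\right) \left(- \frac{1}{8985}\right)\right) - 22800 = \left(- \frac{15234}{23659} + \frac{71}{2} \left(- \frac{1}{8985}\right)\right) - 22800 = \left(- \frac{15234}{23659} - \frac{71}{17970}\right) - 22800 = - \frac{275434769}{425152230} - 22800 = - \frac{9693746278769}{425152230}$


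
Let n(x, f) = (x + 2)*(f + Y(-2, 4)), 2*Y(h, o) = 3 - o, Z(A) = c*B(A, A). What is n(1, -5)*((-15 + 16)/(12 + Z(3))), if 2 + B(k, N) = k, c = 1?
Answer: -33/26 ≈ -1.2692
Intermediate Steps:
B(k, N) = -2 + k
Z(A) = -2 + A (Z(A) = 1*(-2 + A) = -2 + A)
Y(h, o) = 3/2 - o/2 (Y(h, o) = (3 - o)/2 = 3/2 - o/2)
n(x, f) = (2 + x)*(-1/2 + f) (n(x, f) = (x + 2)*(f + (3/2 - 1/2*4)) = (2 + x)*(f + (3/2 - 2)) = (2 + x)*(f - 1/2) = (2 + x)*(-1/2 + f))
n(1, -5)*((-15 + 16)/(12 + Z(3))) = (-1 + 2*(-5) - 1/2*1 - 5*1)*((-15 + 16)/(12 + (-2 + 3))) = (-1 - 10 - 1/2 - 5)*(1/(12 + 1)) = -33/(2*13) = -33/2*1/13 = -33/26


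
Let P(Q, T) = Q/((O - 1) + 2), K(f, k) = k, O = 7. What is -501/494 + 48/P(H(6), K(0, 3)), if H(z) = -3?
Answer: -63733/494 ≈ -129.01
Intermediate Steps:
P(Q, T) = Q/8 (P(Q, T) = Q/((7 - 1) + 2) = Q/(6 + 2) = Q/8)
-501/494 + 48/P(H(6), K(0, 3)) = -501/494 + 48/(((⅛)*(-3))) = -501*1/494 + 48/(-3/8) = -501/494 + 48*(-8/3) = -501/494 - 128 = -63733/494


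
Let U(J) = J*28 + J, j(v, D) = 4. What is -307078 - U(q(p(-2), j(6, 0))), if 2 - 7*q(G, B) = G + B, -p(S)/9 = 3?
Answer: -2150271/7 ≈ -3.0718e+5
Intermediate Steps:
p(S) = -27 (p(S) = -9*3 = -27)
q(G, B) = 2/7 - B/7 - G/7 (q(G, B) = 2/7 - (G + B)/7 = 2/7 - (B + G)/7 = 2/7 + (-B/7 - G/7) = 2/7 - B/7 - G/7)
U(J) = 29*J (U(J) = 28*J + J = 29*J)
-307078 - U(q(p(-2), j(6, 0))) = -307078 - 29*(2/7 - 1/7*4 - 1/7*(-27)) = -307078 - 29*(2/7 - 4/7 + 27/7) = -307078 - 29*25/7 = -307078 - 1*725/7 = -307078 - 725/7 = -2150271/7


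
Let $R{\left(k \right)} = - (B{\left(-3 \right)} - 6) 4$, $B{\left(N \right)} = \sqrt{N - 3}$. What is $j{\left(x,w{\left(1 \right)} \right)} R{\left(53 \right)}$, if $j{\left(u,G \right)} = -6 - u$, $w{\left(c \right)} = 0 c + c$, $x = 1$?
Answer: $-168 + 28 i \sqrt{6} \approx -168.0 + 68.586 i$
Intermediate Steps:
$B{\left(N \right)} = \sqrt{-3 + N}$
$w{\left(c \right)} = c$ ($w{\left(c \right)} = 0 + c = c$)
$R{\left(k \right)} = 24 - 4 i \sqrt{6}$ ($R{\left(k \right)} = - (\sqrt{-3 - 3} - 6) 4 = - (\sqrt{-6} - 6) 4 = - (i \sqrt{6} - 6) 4 = - (-6 + i \sqrt{6}) 4 = \left(6 - i \sqrt{6}\right) 4 = 24 - 4 i \sqrt{6}$)
$j{\left(x,w{\left(1 \right)} \right)} R{\left(53 \right)} = \left(-6 - 1\right) \left(24 - 4 i \sqrt{6}\right) = - 7 \left(24 - 4 i \sqrt{6}\right) = -168 + 28 i \sqrt{6}$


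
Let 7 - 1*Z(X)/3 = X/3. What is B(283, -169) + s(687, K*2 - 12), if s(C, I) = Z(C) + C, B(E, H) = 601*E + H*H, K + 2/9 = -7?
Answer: 198665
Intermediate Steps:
K = -65/9 (K = -2/9 - 7 = -65/9 ≈ -7.2222)
Z(X) = 21 - X (Z(X) = 21 - 3*X/3 = 21 - X)
B(E, H) = H**2 + 601*E (B(E, H) = 601*E + H**2 = H**2 + 601*E)
s(C, I) = 21 (s(C, I) = (21 - C) + C = 21)
B(283, -169) + s(687, K*2 - 12) = ((-169)**2 + 601*283) + 21 = (28561 + 170083) + 21 = 198644 + 21 = 198665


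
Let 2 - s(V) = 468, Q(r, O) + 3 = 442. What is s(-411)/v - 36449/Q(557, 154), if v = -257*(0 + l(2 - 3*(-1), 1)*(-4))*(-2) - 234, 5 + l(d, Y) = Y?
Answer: -145716042/1753805 ≈ -83.086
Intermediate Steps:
l(d, Y) = -5 + Y
Q(r, O) = 439 (Q(r, O) = -3 + 442 = 439)
s(V) = -466 (s(V) = 2 - 1*468 = 2 - 468 = -466)
v = 7990 (v = -257*(0 + (-5 + 1)*(-4))*(-2) - 234 = -257*(0 - 4*(-4))*(-2) - 234 = -257*(0 + 16)*(-2) - 234 = -4112*(-2) - 234 = -257*(-32) - 234 = 8224 - 234 = 7990)
s(-411)/v - 36449/Q(557, 154) = -466/7990 - 36449/439 = -466*1/7990 - 36449*1/439 = -233/3995 - 36449/439 = -145716042/1753805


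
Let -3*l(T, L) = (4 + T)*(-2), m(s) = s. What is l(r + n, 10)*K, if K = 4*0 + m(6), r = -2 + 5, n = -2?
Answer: 20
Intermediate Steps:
r = 3
l(T, L) = 8/3 + 2*T/3 (l(T, L) = -(4 + T)*(-2)/3 = -(-8 - 2*T)/3 = 8/3 + 2*T/3)
K = 6 (K = 4*0 + 6 = 0 + 6 = 6)
l(r + n, 10)*K = (8/3 + 2*(3 - 2)/3)*6 = (8/3 + (⅔)*1)*6 = (8/3 + ⅔)*6 = (10/3)*6 = 20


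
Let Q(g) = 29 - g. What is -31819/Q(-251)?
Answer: -31819/280 ≈ -113.64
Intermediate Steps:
-31819/Q(-251) = -31819/(29 - 1*(-251)) = -31819/(29 + 251) = -31819/280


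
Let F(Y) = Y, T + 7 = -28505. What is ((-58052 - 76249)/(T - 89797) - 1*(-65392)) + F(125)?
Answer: 7751385054/118309 ≈ 65518.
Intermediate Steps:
T = -28512 (T = -7 - 28505 = -28512)
((-58052 - 76249)/(T - 89797) - 1*(-65392)) + F(125) = ((-58052 - 76249)/(-28512 - 89797) - 1*(-65392)) + 125 = (-134301/(-118309) + 65392) + 125 = (-134301*(-1/118309) + 65392) + 125 = (134301/118309 + 65392) + 125 = 7736596429/118309 + 125 = 7751385054/118309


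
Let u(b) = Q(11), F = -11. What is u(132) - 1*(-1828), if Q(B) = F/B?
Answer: 1827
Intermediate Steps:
Q(B) = -11/B
u(b) = -1 (u(b) = -11/11 = -11*1/11 = -1)
u(132) - 1*(-1828) = -1 - 1*(-1828) = -1 + 1828 = 1827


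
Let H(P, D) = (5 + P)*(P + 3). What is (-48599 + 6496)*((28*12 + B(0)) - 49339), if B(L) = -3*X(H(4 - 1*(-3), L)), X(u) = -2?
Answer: 2062920691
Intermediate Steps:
H(P, D) = (3 + P)*(5 + P) (H(P, D) = (5 + P)*(3 + P) = (3 + P)*(5 + P))
B(L) = 6 (B(L) = -3*(-2) = 6)
(-48599 + 6496)*((28*12 + B(0)) - 49339) = (-48599 + 6496)*((28*12 + 6) - 49339) = -42103*((336 + 6) - 49339) = -42103*(342 - 49339) = -42103*(-48997) = 2062920691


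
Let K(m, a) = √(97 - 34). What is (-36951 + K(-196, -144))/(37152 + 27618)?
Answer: -12317/21590 + √7/21590 ≈ -0.57037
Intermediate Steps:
K(m, a) = 3*√7 (K(m, a) = √63 = 3*√7)
(-36951 + K(-196, -144))/(37152 + 27618) = (-36951 + 3*√7)/(37152 + 27618) = (-36951 + 3*√7)/64770 = (-36951 + 3*√7)*(1/64770) = -12317/21590 + √7/21590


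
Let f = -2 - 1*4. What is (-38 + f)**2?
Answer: 1936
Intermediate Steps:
f = -6 (f = -2 - 4 = -6)
(-38 + f)**2 = (-38 - 6)**2 = (-44)**2 = 1936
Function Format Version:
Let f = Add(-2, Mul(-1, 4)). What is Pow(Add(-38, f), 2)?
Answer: 1936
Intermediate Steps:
f = -6 (f = Add(-2, -4) = -6)
Pow(Add(-38, f), 2) = Pow(Add(-38, -6), 2) = Pow(-44, 2) = 1936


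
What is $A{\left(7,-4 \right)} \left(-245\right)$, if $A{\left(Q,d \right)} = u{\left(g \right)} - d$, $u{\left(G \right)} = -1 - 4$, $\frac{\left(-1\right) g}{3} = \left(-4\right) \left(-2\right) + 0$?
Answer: $245$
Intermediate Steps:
$g = -24$ ($g = - 3 \left(\left(-4\right) \left(-2\right) + 0\right) = - 3 \left(8 + 0\right) = \left(-3\right) 8 = -24$)
$u{\left(G \right)} = -5$ ($u{\left(G \right)} = -1 - 4 = -5$)
$A{\left(Q,d \right)} = -5 - d$
$A{\left(7,-4 \right)} \left(-245\right) = \left(-5 - -4\right) \left(-245\right) = \left(-5 + 4\right) \left(-245\right) = \left(-1\right) \left(-245\right) = 245$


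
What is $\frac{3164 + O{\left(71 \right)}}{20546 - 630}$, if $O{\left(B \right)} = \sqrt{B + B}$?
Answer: $\frac{791}{4979} + \frac{\sqrt{142}}{19916} \approx 0.15947$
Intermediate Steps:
$O{\left(B \right)} = \sqrt{2} \sqrt{B}$ ($O{\left(B \right)} = \sqrt{2 B} = \sqrt{2} \sqrt{B}$)
$\frac{3164 + O{\left(71 \right)}}{20546 - 630} = \frac{3164 + \sqrt{2} \sqrt{71}}{20546 - 630} = \frac{3164 + \sqrt{142}}{19916} = \left(3164 + \sqrt{142}\right) \frac{1}{19916} = \frac{791}{4979} + \frac{\sqrt{142}}{19916}$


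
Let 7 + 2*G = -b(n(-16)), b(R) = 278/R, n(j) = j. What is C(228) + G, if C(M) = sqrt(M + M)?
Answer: 83/16 + 2*sqrt(114) ≈ 26.542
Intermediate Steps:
G = 83/16 (G = -7/2 + (-278/(-16))/2 = -7/2 + (-278*(-1)/16)/2 = -7/2 + (-1*(-139/8))/2 = -7/2 + (1/2)*(139/8) = -7/2 + 139/16 = 83/16 ≈ 5.1875)
C(M) = sqrt(2)*sqrt(M) (C(M) = sqrt(2*M) = sqrt(2)*sqrt(M))
C(228) + G = sqrt(2)*sqrt(228) + 83/16 = sqrt(2)*(2*sqrt(57)) + 83/16 = 2*sqrt(114) + 83/16 = 83/16 + 2*sqrt(114)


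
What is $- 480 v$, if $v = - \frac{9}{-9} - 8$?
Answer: $3360$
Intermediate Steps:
$v = -7$ ($v = \left(-9\right) \left(- \frac{1}{9}\right) - 8 = 1 - 8 = -7$)
$- 480 v = \left(-480\right) \left(-7\right) = 3360$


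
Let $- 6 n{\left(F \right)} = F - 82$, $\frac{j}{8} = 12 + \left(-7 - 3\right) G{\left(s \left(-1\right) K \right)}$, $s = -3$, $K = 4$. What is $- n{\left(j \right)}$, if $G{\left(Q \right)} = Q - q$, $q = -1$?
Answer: $-171$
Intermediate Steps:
$G{\left(Q \right)} = 1 + Q$ ($G{\left(Q \right)} = Q - -1 = Q + 1 = 1 + Q$)
$j = -944$ ($j = 8 \left(12 + \left(-7 - 3\right) \left(1 + \left(-3\right) \left(-1\right) 4\right)\right) = 8 \left(12 + \left(-7 - 3\right) \left(1 + 3 \cdot 4\right)\right) = 8 \left(12 - 10 \left(1 + 12\right)\right) = 8 \left(12 - 130\right) = 8 \left(-118\right) = -944$)
$n{\left(F \right)} = \frac{41}{3} - \frac{F}{6}$ ($n{\left(F \right)} = - \frac{F - 82}{6} = - \frac{-82 + F}{6} = \frac{41}{3} - \frac{F}{6}$)
$- n{\left(j \right)} = - (\frac{41}{3} - - \frac{472}{3}) = - (\frac{41}{3} + \frac{472}{3}) = \left(-1\right) 171 = -171$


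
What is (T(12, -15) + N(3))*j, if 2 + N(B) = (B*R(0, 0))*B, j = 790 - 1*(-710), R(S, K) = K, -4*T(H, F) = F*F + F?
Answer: -81750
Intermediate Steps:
T(H, F) = -F/4 - F²/4 (T(H, F) = -(F*F + F)/4 = -(F² + F)/4 = -(F + F²)/4 = -F/4 - F²/4)
j = 1500 (j = 790 + 710 = 1500)
N(B) = -2 (N(B) = -2 + (B*0)*B = -2 + 0*B = -2 + 0 = -2)
(T(12, -15) + N(3))*j = (-¼*(-15)*(1 - 15) - 2)*1500 = (-¼*(-15)*(-14) - 2)*1500 = (-105/2 - 2)*1500 = -109/2*1500 = -81750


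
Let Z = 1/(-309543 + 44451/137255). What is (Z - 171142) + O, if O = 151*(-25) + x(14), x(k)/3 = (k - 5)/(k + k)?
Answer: -104041443414065113/594807920196 ≈ -1.7492e+5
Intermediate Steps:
x(k) = 3*(-5 + k)/(2*k) (x(k) = 3*((k - 5)/(k + k)) = 3*((-5 + k)/((2*k))) = 3*((-5 + k)*(1/(2*k))) = 3*((-5 + k)/(2*k)) = 3*(-5 + k)/(2*k))
O = -105673/28 (O = 151*(-25) + (3/2)*(-5 + 14)/14 = -3775 + (3/2)*(1/14)*9 = -3775 + 27/28 = -105673/28 ≈ -3774.0)
Z = -137255/42486280014 (Z = 1/(-309543 + 44451*(1/137255)) = 1/(-309543 + 44451/137255) = 1/(-42486280014/137255) = -137255/42486280014 ≈ -3.2306e-6)
(Z - 171142) + O = (-137255/42486280014 - 171142) - 105673/28 = -7271186934293243/42486280014 - 105673/28 = -104041443414065113/594807920196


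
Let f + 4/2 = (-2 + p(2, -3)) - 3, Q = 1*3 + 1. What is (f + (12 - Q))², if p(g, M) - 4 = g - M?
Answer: 100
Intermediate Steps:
Q = 4 (Q = 3 + 1 = 4)
p(g, M) = 4 + g - M (p(g, M) = 4 + (g - M) = 4 + g - M)
f = 2 (f = -2 + ((-2 + (4 + 2 - 1*(-3))) - 3) = -2 + ((-2 + (4 + 2 + 3)) - 3) = -2 + ((-2 + 9) - 3) = -2 + (7 - 3) = -2 + 4 = 2)
(f + (12 - Q))² = (2 + (12 - 1*4))² = (2 + (12 - 4))² = (2 + 8)² = 10² = 100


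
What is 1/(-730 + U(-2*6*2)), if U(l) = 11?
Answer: -1/719 ≈ -0.0013908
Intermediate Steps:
1/(-730 + U(-2*6*2)) = 1/(-730 + 11) = 1/(-719) = -1/719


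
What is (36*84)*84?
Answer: 254016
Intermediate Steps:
(36*84)*84 = 3024*84 = 254016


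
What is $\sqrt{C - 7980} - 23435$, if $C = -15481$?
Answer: $-23435 + i \sqrt{23461} \approx -23435.0 + 153.17 i$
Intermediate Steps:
$\sqrt{C - 7980} - 23435 = \sqrt{-15481 - 7980} - 23435 = \sqrt{-23461} - 23435 = i \sqrt{23461} - 23435 = -23435 + i \sqrt{23461}$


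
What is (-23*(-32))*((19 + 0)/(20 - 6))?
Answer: 6992/7 ≈ 998.86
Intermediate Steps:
(-23*(-32))*((19 + 0)/(20 - 6)) = 736*(19/14) = 6992/7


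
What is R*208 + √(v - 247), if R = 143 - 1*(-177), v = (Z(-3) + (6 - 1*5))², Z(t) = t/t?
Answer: 66560 + 9*I*√3 ≈ 66560.0 + 15.588*I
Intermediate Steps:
Z(t) = 1
v = 4 (v = (1 + (6 - 1*5))² = (1 + (6 - 5))² = (1 + 1)² = 2² = 4)
R = 320 (R = 143 + 177 = 320)
R*208 + √(v - 247) = 320*208 + √(4 - 247) = 66560 + √(-243) = 66560 + 9*I*√3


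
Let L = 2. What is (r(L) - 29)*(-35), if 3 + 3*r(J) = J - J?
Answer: 1050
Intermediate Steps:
r(J) = -1 (r(J) = -1 + (J - J)/3 = -1 + (⅓)*0 = -1 + 0 = -1)
(r(L) - 29)*(-35) = (-1 - 29)*(-35) = -30*(-35) = 1050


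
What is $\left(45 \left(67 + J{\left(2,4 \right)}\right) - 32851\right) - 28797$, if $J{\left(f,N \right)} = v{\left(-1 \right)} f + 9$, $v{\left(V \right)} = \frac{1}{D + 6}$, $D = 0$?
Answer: $-58213$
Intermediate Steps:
$v{\left(V \right)} = \frac{1}{6}$ ($v{\left(V \right)} = \frac{1}{0 + 6} = \frac{1}{6}$)
$J{\left(f,N \right)} = 9 + \frac{f}{6}$ ($J{\left(f,N \right)} = \frac{f}{6} + 9 = 9 + \frac{f}{6}$)
$\left(45 \left(67 + J{\left(2,4 \right)}\right) - 32851\right) - 28797 = \left(45 \left(67 + \left(9 + \frac{1}{6} \cdot 2\right)\right) - 32851\right) - 28797 = \left(45 \left(67 + \left(9 + \frac{1}{3}\right)\right) - 32851\right) - 28797 = \left(45 \left(67 + \frac{28}{3}\right) - 32851\right) - 28797 = \left(45 \cdot \frac{229}{3} - 32851\right) - 28797 = \left(3435 - 32851\right) - 28797 = -29416 - 28797 = -58213$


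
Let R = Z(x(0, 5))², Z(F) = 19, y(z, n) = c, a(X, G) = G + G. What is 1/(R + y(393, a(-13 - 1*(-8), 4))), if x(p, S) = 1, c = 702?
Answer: 1/1063 ≈ 0.00094073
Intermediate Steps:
a(X, G) = 2*G
y(z, n) = 702
R = 361 (R = 19² = 361)
1/(R + y(393, a(-13 - 1*(-8), 4))) = 1/(361 + 702) = 1/1063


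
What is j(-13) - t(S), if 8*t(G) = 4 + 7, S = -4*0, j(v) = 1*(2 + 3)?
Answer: 29/8 ≈ 3.6250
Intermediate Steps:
j(v) = 5 (j(v) = 1*5 = 5)
S = 0
t(G) = 11/8 (t(G) = (4 + 7)/8 = (⅛)*11 = 11/8)
j(-13) - t(S) = 5 - 1*11/8 = 5 - 11/8 = 29/8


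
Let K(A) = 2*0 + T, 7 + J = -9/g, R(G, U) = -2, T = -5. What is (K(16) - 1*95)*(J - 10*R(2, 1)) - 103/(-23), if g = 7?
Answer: -187879/161 ≈ -1166.9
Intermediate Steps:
J = -58/7 (J = -7 - 9/7 = -58/7 ≈ -8.2857)
K(A) = -5 (K(A) = 2*0 - 5 = 0 - 5 = -5)
(K(16) - 1*95)*(J - 10*R(2, 1)) - 103/(-23) = (-5 - 1*95)*(-58/7 - 10*(-2)) - 103/(-23) = (-5 - 95)*(-58/7 + 20) - 103*(-1/23) = -100*82/7 + 103/23 = -8200/7 + 103/23 = -187879/161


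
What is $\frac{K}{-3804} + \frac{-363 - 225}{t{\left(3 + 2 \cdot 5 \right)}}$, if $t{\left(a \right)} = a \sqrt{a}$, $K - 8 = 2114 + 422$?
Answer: $- \frac{212}{317} - \frac{588 \sqrt{13}}{169} \approx -13.214$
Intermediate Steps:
$K = 2544$ ($K = 8 + \left(2114 + 422\right) = 8 + 2536 = 2544$)
$t{\left(a \right)} = a^{\frac{3}{2}}$
$\frac{K}{-3804} + \frac{-363 - 225}{t{\left(3 + 2 \cdot 5 \right)}} = \frac{2544}{-3804} + \frac{-363 - 225}{\left(3 + 2 \cdot 5\right)^{\frac{3}{2}}} = 2544 \left(- \frac{1}{3804}\right) + \frac{-363 - 225}{\left(3 + 10\right)^{\frac{3}{2}}} = - \frac{212}{317} - \frac{588}{13^{\frac{3}{2}}} = - \frac{212}{317} - \frac{588}{13 \sqrt{13}} = - \frac{212}{317} - 588 \frac{\sqrt{13}}{169} = - \frac{212}{317} - \frac{588 \sqrt{13}}{169}$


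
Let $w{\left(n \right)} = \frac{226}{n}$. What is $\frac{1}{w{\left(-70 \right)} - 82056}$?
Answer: $- \frac{35}{2872073} \approx -1.2186 \cdot 10^{-5}$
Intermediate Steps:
$\frac{1}{w{\left(-70 \right)} - 82056} = \frac{1}{\frac{226}{-70} - 82056} = \frac{1}{226 \left(- \frac{1}{70}\right) - 82056} = \frac{1}{- \frac{113}{35} - 82056} = \frac{1}{- \frac{2872073}{35}} = - \frac{35}{2872073}$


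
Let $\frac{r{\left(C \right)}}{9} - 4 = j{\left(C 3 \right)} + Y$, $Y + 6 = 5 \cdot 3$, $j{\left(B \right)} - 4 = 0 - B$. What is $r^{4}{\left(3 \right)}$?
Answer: $26873856$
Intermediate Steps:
$j{\left(B \right)} = 4 - B$ ($j{\left(B \right)} = 4 + \left(0 - B\right) = 4 - B$)
$Y = 9$ ($Y = -6 + 5 \cdot 3 = -6 + 15 = 9$)
$r{\left(C \right)} = 153 - 27 C$ ($r{\left(C \right)} = 36 + 9 \left(\left(4 - C 3\right) + 9\right) = 36 + 9 \left(\left(4 - 3 C\right) + 9\right) = 36 + 9 \left(13 - 3 C\right) = 36 - \left(-117 + 27 C\right) = 153 - 27 C$)
$r^{4}{\left(3 \right)} = \left(153 - 81\right)^{4} = 72^{4} = 26873856$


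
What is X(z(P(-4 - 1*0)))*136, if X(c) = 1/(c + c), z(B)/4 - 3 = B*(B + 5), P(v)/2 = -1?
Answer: -17/3 ≈ -5.6667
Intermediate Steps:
P(v) = -2 (P(v) = 2*(-1) = -2)
z(B) = 12 + 4*B*(5 + B) (z(B) = 12 + 4*(B*(B + 5)) = 12 + 4*(B*(5 + B)) = 12 + 4*B*(5 + B))
X(c) = 1/(2*c)
X(z(P(-4 - 1*0)))*136 = (1/(2*(12 + 4*(-2)² + 20*(-2))))*136 = (1/(2*(12 + 4*4 - 40)))*136 = (1/(2*(12 + 16 - 40)))*136 = ((½)/(-12))*136 = ((½)*(-1/12))*136 = -1/24*136 = -17/3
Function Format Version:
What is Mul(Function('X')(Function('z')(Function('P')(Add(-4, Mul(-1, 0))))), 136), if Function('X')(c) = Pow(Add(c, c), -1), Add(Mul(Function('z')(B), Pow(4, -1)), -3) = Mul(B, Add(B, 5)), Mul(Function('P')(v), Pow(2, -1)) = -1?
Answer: Rational(-17, 3) ≈ -5.6667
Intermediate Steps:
Function('P')(v) = -2 (Function('P')(v) = Mul(2, -1) = -2)
Function('z')(B) = Add(12, Mul(4, B, Add(5, B))) (Function('z')(B) = Add(12, Mul(4, Mul(B, Add(B, 5)))) = Add(12, Mul(4, Mul(B, Add(5, B)))) = Add(12, Mul(4, B, Add(5, B))))
Function('X')(c) = Mul(Rational(1, 2), Pow(c, -1)) (Function('X')(c) = Pow(Mul(2, c), -1) = Mul(Rational(1, 2), Pow(c, -1)))
Mul(Function('X')(Function('z')(Function('P')(Add(-4, Mul(-1, 0))))), 136) = Mul(Mul(Rational(1, 2), Pow(Add(12, Mul(4, Pow(-2, 2)), Mul(20, -2)), -1)), 136) = Mul(Mul(Rational(1, 2), Pow(Add(12, Mul(4, 4), -40), -1)), 136) = Mul(Mul(Rational(1, 2), Pow(Add(12, 16, -40), -1)), 136) = Mul(Mul(Rational(1, 2), Pow(-12, -1)), 136) = Mul(Mul(Rational(1, 2), Rational(-1, 12)), 136) = Mul(Rational(-1, 24), 136) = Rational(-17, 3)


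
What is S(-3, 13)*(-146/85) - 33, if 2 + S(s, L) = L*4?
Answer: -2021/17 ≈ -118.88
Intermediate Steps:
S(s, L) = -2 + 4*L (S(s, L) = -2 + L*4 = -2 + 4*L)
S(-3, 13)*(-146/85) - 33 = (-2 + 4*13)*(-146/85) - 33 = (-2 + 52)*(-146*1/85) - 33 = 50*(-146/85) - 33 = -1460/17 - 33 = -2021/17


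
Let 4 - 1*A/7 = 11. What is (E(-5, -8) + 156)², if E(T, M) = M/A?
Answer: 58553104/2401 ≈ 24387.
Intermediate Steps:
A = -49 (A = 28 - 7*11 = 28 - 77 = -49)
E(T, M) = -M/49 (E(T, M) = M/(-49) = M*(-1/49) = -M/49)
(E(-5, -8) + 156)² = (-1/49*(-8) + 156)² = (8/49 + 156)² = (7652/49)² = 58553104/2401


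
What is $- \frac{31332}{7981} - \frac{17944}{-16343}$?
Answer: $- \frac{368847812}{130433483} \approx -2.8279$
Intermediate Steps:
$- \frac{31332}{7981} - \frac{17944}{-16343} = \left(-31332\right) \frac{1}{7981} - - \frac{17944}{16343} = - \frac{31332}{7981} + \frac{17944}{16343} = - \frac{368847812}{130433483}$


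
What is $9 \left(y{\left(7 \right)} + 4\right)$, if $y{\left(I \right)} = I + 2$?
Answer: $117$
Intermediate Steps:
$y{\left(I \right)} = 2 + I$
$9 \left(y{\left(7 \right)} + 4\right) = 9 \left(\left(2 + 7\right) + 4\right) = 9 \left(9 + 4\right) = 9 \cdot 13 = 117$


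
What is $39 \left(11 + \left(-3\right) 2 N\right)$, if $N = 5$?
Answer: $-741$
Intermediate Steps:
$39 \left(11 + \left(-3\right) 2 N\right) = 39 \left(11 + \left(-3\right) 2 \cdot 5\right) = 39 \left(11 - 30\right) = 39 \left(-19\right) = -741$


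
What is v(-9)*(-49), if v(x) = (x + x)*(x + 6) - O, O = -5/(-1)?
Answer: -2401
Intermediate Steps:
O = 5 (O = -5*(-1) = 5)
v(x) = -5 + 2*x*(6 + x) (v(x) = (x + x)*(x + 6) - 1*5 = (2*x)*(6 + x) - 5 = 2*x*(6 + x) - 5 = -5 + 2*x*(6 + x))
v(-9)*(-49) = (-5 + 2*(-9)² + 12*(-9))*(-49) = (-5 + 2*81 - 108)*(-49) = (-5 + 162 - 108)*(-49) = 49*(-49) = -2401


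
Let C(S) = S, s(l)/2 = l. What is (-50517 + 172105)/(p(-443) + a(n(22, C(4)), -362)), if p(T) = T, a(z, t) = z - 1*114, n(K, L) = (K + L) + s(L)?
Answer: -121588/523 ≈ -232.48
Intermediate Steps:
s(l) = 2*l
n(K, L) = K + 3*L (n(K, L) = (K + L) + 2*L = K + 3*L)
a(z, t) = -114 + z (a(z, t) = z - 114 = -114 + z)
(-50517 + 172105)/(p(-443) + a(n(22, C(4)), -362)) = (-50517 + 172105)/(-443 + (-114 + (22 + 3*4))) = 121588/(-443 + (-114 + (22 + 12))) = 121588/(-443 + (-114 + 34)) = 121588/(-443 - 80) = 121588/(-523) = 121588*(-1/523) = -121588/523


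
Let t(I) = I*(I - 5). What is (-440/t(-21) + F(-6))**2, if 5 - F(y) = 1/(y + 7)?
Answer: 760384/74529 ≈ 10.203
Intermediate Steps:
t(I) = I*(-5 + I)
F(y) = 5 - 1/(7 + y) (F(y) = 5 - 1/(y + 7) = 5 - 1/(7 + y))
(-440/t(-21) + F(-6))**2 = (-440*(-1/(21*(-5 - 21))) + (34 + 5*(-6))/(7 - 6))**2 = (-440/((-21*(-26))) + (34 - 30)/1)**2 = (-440/546 + 1*4)**2 = (-440*1/546 + 4)**2 = (-220/273 + 4)**2 = (872/273)**2 = 760384/74529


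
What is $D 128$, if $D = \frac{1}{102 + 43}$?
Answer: $\frac{128}{145} \approx 0.88276$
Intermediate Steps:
$D = \frac{1}{145} \approx 0.0068966$
$D 128 = \frac{1}{145} \cdot 128 = \frac{128}{145}$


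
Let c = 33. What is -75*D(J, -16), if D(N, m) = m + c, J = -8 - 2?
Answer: -1275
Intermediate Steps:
J = -10 (J = -8 - 1*2 = -8 - 2 = -10)
D(N, m) = 33 + m (D(N, m) = m + 33 = 33 + m)
-75*D(J, -16) = -75*(33 - 16) = -75*17 = -1275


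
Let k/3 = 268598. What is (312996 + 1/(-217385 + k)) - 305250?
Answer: 4557816115/588409 ≈ 7746.0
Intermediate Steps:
k = 805794 (k = 3*268598 = 805794)
(312996 + 1/(-217385 + k)) - 305250 = (312996 + 1/(-217385 + 805794)) - 305250 = (312996 + 1/588409) - 305250 = 184169663365/588409 - 305250 = 4557816115/588409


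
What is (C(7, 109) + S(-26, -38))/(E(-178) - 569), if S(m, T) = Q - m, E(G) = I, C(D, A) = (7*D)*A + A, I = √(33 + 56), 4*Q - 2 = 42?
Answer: -3122103/323672 - 5487*√89/323672 ≈ -9.8058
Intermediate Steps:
Q = 11 (Q = ½ + (¼)*42 = ½ + 21/2 = 11)
I = √89 ≈ 9.4340
C(D, A) = A + 7*A*D (C(D, A) = 7*A*D + A = A + 7*A*D)
E(G) = √89
S(m, T) = 11 - m
(C(7, 109) + S(-26, -38))/(E(-178) - 569) = (109*(1 + 7*7) + (11 - 1*(-26)))/(√89 - 569) = (109*(1 + 49) + (11 + 26))/(-569 + √89) = (109*50 + 37)/(-569 + √89) = (5450 + 37)/(-569 + √89) = 5487/(-569 + √89)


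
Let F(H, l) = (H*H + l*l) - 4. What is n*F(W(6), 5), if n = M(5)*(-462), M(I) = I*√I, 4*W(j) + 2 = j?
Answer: -50820*√5 ≈ -1.1364e+5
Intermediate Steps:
W(j) = -½ + j/4
M(I) = I^(3/2)
n = -2310*√5 (n = 5^(3/2)*(-462) = (5*√5)*(-462) = -2310*√5 ≈ -5165.3)
F(H, l) = -4 + H² + l² (F(H, l) = (H² + l²) - 4 = -4 + H² + l²)
n*F(W(6), 5) = (-2310*√5)*(-4 + (-½ + (¼)*6)² + 5²) = (-2310*√5)*(-4 + (-½ + 3/2)² + 25) = (-2310*√5)*(-4 + 1² + 25) = (-2310*√5)*(-4 + 1 + 25) = -2310*√5*22 = -50820*√5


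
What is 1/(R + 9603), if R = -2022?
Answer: 1/7581 ≈ 0.00013191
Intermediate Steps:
1/(R + 9603) = 1/(-2022 + 9603) = 1/7581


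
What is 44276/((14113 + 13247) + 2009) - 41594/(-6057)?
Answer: 1489753918/177888033 ≈ 8.3747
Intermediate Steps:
44276/((14113 + 13247) + 2009) - 41594/(-6057) = 44276/(27360 + 2009) - 41594*(-1/6057) = 44276/29369 + 41594/6057 = 1489753918/177888033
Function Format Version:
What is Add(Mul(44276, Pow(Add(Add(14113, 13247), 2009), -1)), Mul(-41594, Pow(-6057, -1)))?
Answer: Rational(1489753918, 177888033) ≈ 8.3747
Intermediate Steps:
Add(Mul(44276, Pow(Add(Add(14113, 13247), 2009), -1)), Mul(-41594, Pow(-6057, -1))) = Add(Mul(44276, Pow(Add(27360, 2009), -1)), Mul(-41594, Rational(-1, 6057))) = Add(Mul(44276, Pow(29369, -1)), Rational(41594, 6057)) = Add(Mul(44276, Rational(1, 29369)), Rational(41594, 6057)) = Add(Rational(44276, 29369), Rational(41594, 6057)) = Rational(1489753918, 177888033)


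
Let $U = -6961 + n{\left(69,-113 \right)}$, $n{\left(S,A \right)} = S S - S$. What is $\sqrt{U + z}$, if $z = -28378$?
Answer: $i \sqrt{30647} \approx 175.06 i$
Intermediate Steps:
$n{\left(S,A \right)} = S^{2} - S$
$U = -2269$ ($U = -6961 + 69 \left(-1 + 69\right) = -6961 + 69 \cdot 68 = -6961 + 4692 = -2269$)
$\sqrt{U + z} = \sqrt{-2269 - 28378} = \sqrt{-30647} = i \sqrt{30647}$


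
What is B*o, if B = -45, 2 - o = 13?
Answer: 495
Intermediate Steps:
o = -11 (o = 2 - 1*13 = 2 - 13 = -11)
B*o = -45*(-11) = 495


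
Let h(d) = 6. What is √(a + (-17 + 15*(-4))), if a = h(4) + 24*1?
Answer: I*√47 ≈ 6.8557*I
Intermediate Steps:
a = 30 (a = 6 + 24*1 = 6 + 24 = 30)
√(a + (-17 + 15*(-4))) = √(30 + (-17 + 15*(-4))) = √(30 + (-17 - 60)) = √(30 - 77) = √(-47) = I*√47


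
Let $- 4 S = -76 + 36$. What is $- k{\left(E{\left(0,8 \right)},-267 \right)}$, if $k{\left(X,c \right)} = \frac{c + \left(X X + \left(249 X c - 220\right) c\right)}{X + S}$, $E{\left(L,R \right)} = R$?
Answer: $- \frac{142066225}{18} \approx -7.8926 \cdot 10^{6}$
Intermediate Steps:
$S = 10$ ($S = - \frac{-76 + 36}{4} = \left(- \frac{1}{4}\right) \left(-40\right) = 10$)
$k{\left(X,c \right)} = \frac{c + X^{2} + c \left(-220 + 249 X c\right)}{10 + X}$ ($k{\left(X,c \right)} = \frac{c + \left(X X + \left(249 X c - 220\right) c\right)}{X + 10} = \frac{c + \left(X^{2} + \left(249 X c - 220\right) c\right)}{10 + X} = \frac{c + \left(X^{2} + \left(-220 + 249 X c\right) c\right)}{10 + X} = \frac{c + \left(X^{2} + c \left(-220 + 249 X c\right)\right)}{10 + X} = \frac{c + X^{2} + c \left(-220 + 249 X c\right)}{10 + X}$)
$- k{\left(E{\left(0,8 \right)},-267 \right)} = - \frac{8^{2} - -58473 + 249 \cdot 8 \left(-267\right)^{2}}{10 + 8} = - \frac{64 + 58473 + 249 \cdot 8 \cdot 71289}{18} = - \frac{64 + 58473 + 142007688}{18} = - \frac{142066225}{18}$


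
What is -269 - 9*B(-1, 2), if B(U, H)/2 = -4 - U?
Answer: -215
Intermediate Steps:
B(U, H) = -8 - 2*U (B(U, H) = 2*(-4 - U) = -8 - 2*U)
-269 - 9*B(-1, 2) = -269 - 9*(-8 - 2*(-1)) = -269 - 9*(-8 + 2) = -269 - 9*(-6) = -269 - 1*(-54) = -269 + 54 = -215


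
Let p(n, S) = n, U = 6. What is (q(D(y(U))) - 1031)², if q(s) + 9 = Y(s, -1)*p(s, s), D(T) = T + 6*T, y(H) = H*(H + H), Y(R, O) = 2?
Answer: 1024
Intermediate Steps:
y(H) = 2*H² (y(H) = H*(2*H) = 2*H²)
D(T) = 7*T
q(s) = -9 + 2*s
(q(D(y(U))) - 1031)² = ((-9 + 2*(7*(2*6²))) - 1031)² = ((-9 + 2*(7*(2*36))) - 1031)² = ((-9 + 2*(7*72)) - 1031)² = ((-9 + 2*504) - 1031)² = ((-9 + 1008) - 1031)² = (999 - 1031)² = (-32)² = 1024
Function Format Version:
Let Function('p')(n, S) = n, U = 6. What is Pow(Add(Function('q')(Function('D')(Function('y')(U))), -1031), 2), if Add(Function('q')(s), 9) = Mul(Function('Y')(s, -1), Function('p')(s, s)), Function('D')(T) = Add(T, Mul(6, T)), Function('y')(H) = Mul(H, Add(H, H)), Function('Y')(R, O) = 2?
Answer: 1024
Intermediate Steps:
Function('y')(H) = Mul(2, Pow(H, 2)) (Function('y')(H) = Mul(H, Mul(2, H)) = Mul(2, Pow(H, 2)))
Function('D')(T) = Mul(7, T)
Function('q')(s) = Add(-9, Mul(2, s))
Pow(Add(Function('q')(Function('D')(Function('y')(U))), -1031), 2) = Pow(Add(Add(-9, Mul(2, Mul(7, Mul(2, Pow(6, 2))))), -1031), 2) = Pow(Add(Add(-9, Mul(2, Mul(7, Mul(2, 36)))), -1031), 2) = Pow(Add(Add(-9, Mul(2, Mul(7, 72))), -1031), 2) = Pow(Add(Add(-9, Mul(2, 504)), -1031), 2) = Pow(Add(Add(-9, 1008), -1031), 2) = Pow(Add(999, -1031), 2) = Pow(-32, 2) = 1024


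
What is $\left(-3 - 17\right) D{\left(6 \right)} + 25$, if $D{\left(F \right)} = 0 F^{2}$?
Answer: $25$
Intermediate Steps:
$D{\left(F \right)} = 0$
$\left(-3 - 17\right) D{\left(6 \right)} + 25 = \left(-3 - 17\right) 0 + 25 = \left(-20\right) 0 + 25 = 0 + 25 = 25$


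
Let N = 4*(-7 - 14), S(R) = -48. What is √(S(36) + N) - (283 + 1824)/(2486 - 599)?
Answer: -2107/1887 + 2*I*√33 ≈ -1.1166 + 11.489*I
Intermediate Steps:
N = -84 (N = 4*(-21) = -84)
√(S(36) + N) - (283 + 1824)/(2486 - 599) = √(-48 - 84) - (283 + 1824)/(2486 - 599) = √(-132) - 2107/1887 = 2*I*√33 - 2107/1887 = -2107/1887 + 2*I*√33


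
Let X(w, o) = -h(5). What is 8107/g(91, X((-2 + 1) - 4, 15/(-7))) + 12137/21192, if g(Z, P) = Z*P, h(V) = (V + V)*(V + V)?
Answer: -15339211/48211800 ≈ -0.31816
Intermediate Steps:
h(V) = 4*V² (h(V) = (2*V)*(2*V) = 4*V²)
X(w, o) = -100 (X(w, o) = -4*5² = -4*25 = -1*100 = -100)
g(Z, P) = P*Z
8107/g(91, X((-2 + 1) - 4, 15/(-7))) + 12137/21192 = 8107/((-100*91)) + 12137/21192 = 8107/(-9100) + 12137*(1/21192) = 8107*(-1/9100) + 12137/21192 = -8107/9100 + 12137/21192 = -15339211/48211800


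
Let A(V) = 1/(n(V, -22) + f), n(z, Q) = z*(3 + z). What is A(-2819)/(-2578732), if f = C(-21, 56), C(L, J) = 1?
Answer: -1/20470761129260 ≈ -4.8850e-14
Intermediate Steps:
f = 1
A(V) = 1/(1 + V*(3 + V)) (A(V) = 1/(V*(3 + V) + 1) = 1/(1 + V*(3 + V)))
A(-2819)/(-2578732) = 1/(1 - 2819*(3 - 2819)*(-2578732)) = -1/2578732/(1 - 2819*(-2816)) = -1/2578732/(1 + 7938304) = -1/2578732/7938305 = (1/7938305)*(-1/2578732) = -1/20470761129260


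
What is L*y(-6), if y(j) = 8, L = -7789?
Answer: -62312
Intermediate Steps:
L*y(-6) = -7789*8 = -62312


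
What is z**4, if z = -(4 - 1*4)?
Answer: 0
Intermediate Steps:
z = 0 (z = -(4 - 4) = -1*0 = 0)
z**4 = 0**4 = 0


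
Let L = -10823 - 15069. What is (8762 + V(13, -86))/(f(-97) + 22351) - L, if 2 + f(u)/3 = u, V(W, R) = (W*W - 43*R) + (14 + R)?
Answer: 571034725/22054 ≈ 25893.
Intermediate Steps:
V(W, R) = 14 + W² - 42*R (V(W, R) = (W² - 43*R) + (14 + R) = 14 + W² - 42*R)
f(u) = -6 + 3*u
L = -25892
(8762 + V(13, -86))/(f(-97) + 22351) - L = (8762 + (14 + 13² - 42*(-86)))/((-6 + 3*(-97)) + 22351) - 1*(-25892) = (8762 + (14 + 169 + 3612))/((-6 - 291) + 22351) + 25892 = (8762 + 3795)/(-297 + 22351) + 25892 = 12557/22054 + 25892 = 571034725/22054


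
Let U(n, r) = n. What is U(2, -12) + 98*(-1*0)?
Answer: 2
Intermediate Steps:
U(2, -12) + 98*(-1*0) = 2 + 98*(-1*0) = 2 + 98*0 = 2 + 0 = 2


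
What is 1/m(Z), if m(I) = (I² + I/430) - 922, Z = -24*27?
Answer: 215/90080806 ≈ 2.3867e-6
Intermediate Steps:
Z = -648
m(I) = -922 + I² + I/430 (m(I) = (I² + I/430) - 922 = -922 + I² + I/430)
1/m(Z) = 1/(-922 + (-648)² + (1/430)*(-648)) = 1/(-922 + 419904 - 324/215) = 1/(90080806/215) = 215/90080806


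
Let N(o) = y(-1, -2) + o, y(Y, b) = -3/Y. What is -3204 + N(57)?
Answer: -3144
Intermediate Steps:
N(o) = 3 + o (N(o) = -3/(-1) + o = -3*(-1) + o = 3 + o)
-3204 + N(57) = -3204 + (3 + 57) = -3204 + 60 = -3144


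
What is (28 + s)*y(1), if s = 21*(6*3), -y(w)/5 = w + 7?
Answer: -16240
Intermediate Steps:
y(w) = -35 - 5*w (y(w) = -5*(w + 7) = -5*(7 + w) = -35 - 5*w)
s = 378 (s = 21*18 = 378)
(28 + s)*y(1) = (28 + 378)*(-35 - 5*1) = 406*(-35 - 5) = 406*(-40) = -16240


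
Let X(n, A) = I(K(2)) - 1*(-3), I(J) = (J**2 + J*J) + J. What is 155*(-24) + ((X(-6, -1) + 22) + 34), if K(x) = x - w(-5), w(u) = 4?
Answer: -3655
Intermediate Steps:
K(x) = -4 + x (K(x) = x - 1*4 = x - 4 = -4 + x)
I(J) = J + 2*J**2 (I(J) = (J**2 + J**2) + J = 2*J**2 + J = J + 2*J**2)
X(n, A) = 9 (X(n, A) = (-4 + 2)*(1 + 2*(-4 + 2)) - 1*(-3) = -2*(1 + 2*(-2)) + 3 = -2*(1 - 4) + 3 = -2*(-3) + 3 = 6 + 3 = 9)
155*(-24) + ((X(-6, -1) + 22) + 34) = 155*(-24) + ((9 + 22) + 34) = -3720 + (31 + 34) = -3720 + 65 = -3655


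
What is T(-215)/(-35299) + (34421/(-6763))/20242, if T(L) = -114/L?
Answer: -276836996629/1038947662038110 ≈ -0.00026646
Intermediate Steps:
T(-215)/(-35299) + (34421/(-6763))/20242 = -114/(-215)/(-35299) + (34421/(-6763))/20242 = -114*(-1/215)*(-1/35299) + (34421*(-1/6763))*(1/20242) = (114/215)*(-1/35299) - 34421/6763*1/20242 = -114/7589285 - 34421/136896646 = -276836996629/1038947662038110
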